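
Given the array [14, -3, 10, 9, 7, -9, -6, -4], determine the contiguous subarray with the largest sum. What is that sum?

Using Kadane's algorithm on [14, -3, 10, 9, 7, -9, -6, -4]:

Scanning through the array:
Position 1 (value -3): max_ending_here = 11, max_so_far = 14
Position 2 (value 10): max_ending_here = 21, max_so_far = 21
Position 3 (value 9): max_ending_here = 30, max_so_far = 30
Position 4 (value 7): max_ending_here = 37, max_so_far = 37
Position 5 (value -9): max_ending_here = 28, max_so_far = 37
Position 6 (value -6): max_ending_here = 22, max_so_far = 37
Position 7 (value -4): max_ending_here = 18, max_so_far = 37

Maximum subarray: [14, -3, 10, 9, 7]
Maximum sum: 37

The maximum subarray is [14, -3, 10, 9, 7] with sum 37. This subarray runs from index 0 to index 4.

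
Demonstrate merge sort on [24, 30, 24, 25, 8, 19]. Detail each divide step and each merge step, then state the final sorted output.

Merge sort trace:

Split: [24, 30, 24, 25, 8, 19] -> [24, 30, 24] and [25, 8, 19]
  Split: [24, 30, 24] -> [24] and [30, 24]
    Split: [30, 24] -> [30] and [24]
    Merge: [30] + [24] -> [24, 30]
  Merge: [24] + [24, 30] -> [24, 24, 30]
  Split: [25, 8, 19] -> [25] and [8, 19]
    Split: [8, 19] -> [8] and [19]
    Merge: [8] + [19] -> [8, 19]
  Merge: [25] + [8, 19] -> [8, 19, 25]
Merge: [24, 24, 30] + [8, 19, 25] -> [8, 19, 24, 24, 25, 30]

Final sorted array: [8, 19, 24, 24, 25, 30]

The merge sort proceeds by recursively splitting the array and merging sorted halves.
After all merges, the sorted array is [8, 19, 24, 24, 25, 30].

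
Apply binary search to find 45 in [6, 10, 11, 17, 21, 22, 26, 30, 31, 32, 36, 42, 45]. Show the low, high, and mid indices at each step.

Binary search for 45 in [6, 10, 11, 17, 21, 22, 26, 30, 31, 32, 36, 42, 45]:

lo=0, hi=12, mid=6, arr[mid]=26 -> 26 < 45, search right half
lo=7, hi=12, mid=9, arr[mid]=32 -> 32 < 45, search right half
lo=10, hi=12, mid=11, arr[mid]=42 -> 42 < 45, search right half
lo=12, hi=12, mid=12, arr[mid]=45 -> Found target at index 12!

Binary search finds 45 at index 12 after 4 comparisons. The search repeatedly halves the search space by comparing with the middle element.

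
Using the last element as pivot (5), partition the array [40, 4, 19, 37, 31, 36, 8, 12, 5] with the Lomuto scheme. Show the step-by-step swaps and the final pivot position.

Lomuto partition with pivot = 5:

Initial array: [40, 4, 19, 37, 31, 36, 8, 12, 5]

arr[0]=40 > 5: no swap
arr[1]=4 <= 5: swap with position 0, array becomes [4, 40, 19, 37, 31, 36, 8, 12, 5]
arr[2]=19 > 5: no swap
arr[3]=37 > 5: no swap
arr[4]=31 > 5: no swap
arr[5]=36 > 5: no swap
arr[6]=8 > 5: no swap
arr[7]=12 > 5: no swap

Place pivot at position 1: [4, 5, 19, 37, 31, 36, 8, 12, 40]
Pivot position: 1

After partitioning with pivot 5, the array becomes [4, 5, 19, 37, 31, 36, 8, 12, 40]. The pivot is placed at index 1. All elements to the left of the pivot are <= 5, and all elements to the right are > 5.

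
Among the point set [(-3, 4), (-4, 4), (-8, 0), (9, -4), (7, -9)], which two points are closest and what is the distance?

Computing all pairwise distances among 5 points:

d((-3, 4), (-4, 4)) = 1.0 <-- minimum
d((-3, 4), (-8, 0)) = 6.4031
d((-3, 4), (9, -4)) = 14.4222
d((-3, 4), (7, -9)) = 16.4012
d((-4, 4), (-8, 0)) = 5.6569
d((-4, 4), (9, -4)) = 15.2643
d((-4, 4), (7, -9)) = 17.0294
d((-8, 0), (9, -4)) = 17.4642
d((-8, 0), (7, -9)) = 17.4929
d((9, -4), (7, -9)) = 5.3852

Closest pair: (-3, 4) and (-4, 4) with distance 1.0

The closest pair is (-3, 4) and (-4, 4) with Euclidean distance 1.0. For 5 points, brute-force pairwise comparison is shown above. For large n, the divide-and-conquer algorithm (sort by x, recurse on halves, check the dividing strip) achieves O(n log n).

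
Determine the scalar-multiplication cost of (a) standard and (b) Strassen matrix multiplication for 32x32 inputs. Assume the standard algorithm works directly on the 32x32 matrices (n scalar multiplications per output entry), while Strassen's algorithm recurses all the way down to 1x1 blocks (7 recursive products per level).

Matrix multiplication for 32x32 matrices:

Standard algorithm: 32^3 = 32768 multiplications
Strassen's algorithm: 7^(log2(32)) = 7^5 = 16807 multiplications
Savings: 32768 - 16807 = 15961 multiplications

Standard: 32768 multiplications (32^3). Strassen: 16807 multiplications (7^5). Strassen reduces 8 recursive multiplications to 7 at each level.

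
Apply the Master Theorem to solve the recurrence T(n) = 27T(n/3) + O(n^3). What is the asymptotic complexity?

Master Theorem for T(n) = 27T(n/3) + O(n^3):

a = 27, b = 3, c = 3
log_b(a) = log_3(27) = 3.0000

Case 2: c = 3 = log_3(27) = 3.0000
T(n) = O(n^3 log n) = O(n^3 log n)

For T(n) = 27T(n/3) + O(n^3): log_3(27) = 3.0000. This is Case 2 of the Master Theorem (c = log_b(a), equal work at all levels), giving O(n^3 log n).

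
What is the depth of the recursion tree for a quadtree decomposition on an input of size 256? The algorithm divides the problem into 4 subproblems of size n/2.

For divide and conquer with division factor 2:

Problem sizes at each level:
Level 0: 256
Level 1: 128
Level 2: 64
Level 3: 32
Level 4: 16
Level 5: 8
Level 6: 4
Level 7: 2
Level 8: 1

The root is level 0 and the size-1 base case is level 8 (the tree spans levels 0 through 8, i.e. 9 levels counting the root), so the depth is the number of divisions: log_2(256) = 8

The recursion tree depth is log_2(256) = 8. At each level, the problem size is divided by 2, so it takes 8 divisions to reduce to a base case of size 1. The algorithm makes 4 recursive calls at each level.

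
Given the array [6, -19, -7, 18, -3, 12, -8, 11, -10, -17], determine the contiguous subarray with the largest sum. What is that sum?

Using Kadane's algorithm on [6, -19, -7, 18, -3, 12, -8, 11, -10, -17]:

Scanning through the array:
Position 1 (value -19): max_ending_here = -13, max_so_far = 6
Position 2 (value -7): max_ending_here = -7, max_so_far = 6
Position 3 (value 18): max_ending_here = 18, max_so_far = 18
Position 4 (value -3): max_ending_here = 15, max_so_far = 18
Position 5 (value 12): max_ending_here = 27, max_so_far = 27
Position 6 (value -8): max_ending_here = 19, max_so_far = 27
Position 7 (value 11): max_ending_here = 30, max_so_far = 30
Position 8 (value -10): max_ending_here = 20, max_so_far = 30
Position 9 (value -17): max_ending_here = 3, max_so_far = 30

Maximum subarray: [18, -3, 12, -8, 11]
Maximum sum: 30

The maximum subarray is [18, -3, 12, -8, 11] with sum 30. This subarray runs from index 3 to index 7.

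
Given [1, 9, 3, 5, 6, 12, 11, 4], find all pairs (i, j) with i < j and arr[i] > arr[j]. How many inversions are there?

Finding inversions in [1, 9, 3, 5, 6, 12, 11, 4]:

(1, 2): arr[1]=9 > arr[2]=3
(1, 3): arr[1]=9 > arr[3]=5
(1, 4): arr[1]=9 > arr[4]=6
(1, 7): arr[1]=9 > arr[7]=4
(3, 7): arr[3]=5 > arr[7]=4
(4, 7): arr[4]=6 > arr[7]=4
(5, 6): arr[5]=12 > arr[6]=11
(5, 7): arr[5]=12 > arr[7]=4
(6, 7): arr[6]=11 > arr[7]=4

Total inversions: 9

The array has 9 inversion(s): (1,2), (1,3), (1,4), (1,7), (3,7), (4,7), (5,6), (5,7), (6,7). Each pair (i,j) satisfies i < j and arr[i] > arr[j].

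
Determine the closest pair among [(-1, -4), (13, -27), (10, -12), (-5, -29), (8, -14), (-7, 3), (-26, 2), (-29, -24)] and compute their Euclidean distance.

Computing all pairwise distances among 8 points:

d((-1, -4), (13, -27)) = 26.9258
d((-1, -4), (10, -12)) = 13.6015
d((-1, -4), (-5, -29)) = 25.318
d((-1, -4), (8, -14)) = 13.4536
d((-1, -4), (-7, 3)) = 9.2195
d((-1, -4), (-26, 2)) = 25.7099
d((-1, -4), (-29, -24)) = 34.4093
d((13, -27), (10, -12)) = 15.2971
d((13, -27), (-5, -29)) = 18.1108
d((13, -27), (8, -14)) = 13.9284
d((13, -27), (-7, 3)) = 36.0555
d((13, -27), (-26, 2)) = 48.6004
d((13, -27), (-29, -24)) = 42.107
d((10, -12), (-5, -29)) = 22.6716
d((10, -12), (8, -14)) = 2.8284 <-- minimum
d((10, -12), (-7, 3)) = 22.6716
d((10, -12), (-26, 2)) = 38.6264
d((10, -12), (-29, -24)) = 40.8044
d((-5, -29), (8, -14)) = 19.8494
d((-5, -29), (-7, 3)) = 32.0624
d((-5, -29), (-26, 2)) = 37.4433
d((-5, -29), (-29, -24)) = 24.5153
d((8, -14), (-7, 3)) = 22.6716
d((8, -14), (-26, 2)) = 37.5766
d((8, -14), (-29, -24)) = 38.3275
d((-7, 3), (-26, 2)) = 19.0263
d((-7, 3), (-29, -24)) = 34.8281
d((-26, 2), (-29, -24)) = 26.1725

Closest pair: (10, -12) and (8, -14) with distance 2.8284

The closest pair is (10, -12) and (8, -14) with Euclidean distance 2.8284. For 8 points, brute-force pairwise comparison is shown above. For large n, the divide-and-conquer algorithm (sort by x, recurse on halves, check the dividing strip) achieves O(n log n).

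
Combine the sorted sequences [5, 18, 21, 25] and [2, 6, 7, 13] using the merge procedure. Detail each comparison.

Merging process:

Compare 5 vs 2: take 2 from right. Merged: [2]
Compare 5 vs 6: take 5 from left. Merged: [2, 5]
Compare 18 vs 6: take 6 from right. Merged: [2, 5, 6]
Compare 18 vs 7: take 7 from right. Merged: [2, 5, 6, 7]
Compare 18 vs 13: take 13 from right. Merged: [2, 5, 6, 7, 13]
Append remaining from left: [18, 21, 25]. Merged: [2, 5, 6, 7, 13, 18, 21, 25]

Final merged array: [2, 5, 6, 7, 13, 18, 21, 25]
Total comparisons: 5

The merged array is [2, 5, 6, 7, 13, 18, 21, 25], requiring 5 comparisons. The merge step runs in O(n) time where n is the total number of elements.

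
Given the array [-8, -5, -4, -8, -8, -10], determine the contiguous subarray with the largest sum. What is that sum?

Using Kadane's algorithm on [-8, -5, -4, -8, -8, -10]:

Scanning through the array:
Position 1 (value -5): max_ending_here = -5, max_so_far = -5
Position 2 (value -4): max_ending_here = -4, max_so_far = -4
Position 3 (value -8): max_ending_here = -8, max_so_far = -4
Position 4 (value -8): max_ending_here = -8, max_so_far = -4
Position 5 (value -10): max_ending_here = -10, max_so_far = -4

Maximum subarray: [-4]
Maximum sum: -4

The maximum subarray is [-4] with sum -4. This subarray runs from index 2 to index 2.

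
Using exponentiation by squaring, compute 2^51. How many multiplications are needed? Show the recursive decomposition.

Computing 2^51 by squaring (build up from 2^1; each line after the first costs one multiplication):

2^1 = 2
2^2 = (2^1)^2 = 2^2 = 4
2^3 = 2 * 2^2 = 2 * 4 = 8
2^6 = (2^3)^2 = 8^2 = 64
2^12 = (2^6)^2 = 64^2 = 4096
2^24 = (2^12)^2 = 4096^2 = 16777216
2^25 = 2 * 2^24 = 2 * 16777216 = 33554432
2^50 = (2^25)^2 = 33554432^2 = 1125899906842624
2^51 = 2 * 2^50 = 2 * 1125899906842624 = 2251799813685248

Result: 2251799813685248
Multiplications needed: 8 (8 lines after 2^1)

2^51 = 2251799813685248. Using exponentiation by squaring, this requires 8 multiplications. The key idea: if the exponent is even, square the half-power; if odd, multiply by the base once.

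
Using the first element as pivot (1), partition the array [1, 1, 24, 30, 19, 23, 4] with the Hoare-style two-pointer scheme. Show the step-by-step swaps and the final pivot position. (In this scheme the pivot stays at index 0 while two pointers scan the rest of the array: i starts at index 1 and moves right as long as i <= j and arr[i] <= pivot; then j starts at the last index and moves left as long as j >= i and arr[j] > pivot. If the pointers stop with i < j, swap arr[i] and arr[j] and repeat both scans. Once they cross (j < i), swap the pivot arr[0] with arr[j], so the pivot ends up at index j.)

Hoare-style two-pointer partition with pivot = 1:

Initial array: [1, 1, 24, 30, 19, 23, 4]

Pointers start at i = 1, j = 6.
i ends at 2, j ends at 1: the pointers have crossed (j < i), so scanning stops.

Swap pivot arr[0] with arr[1] to place pivot at position 1: [1, 1, 24, 30, 19, 23, 4]
Pivot position: 1

After partitioning with pivot 1, the array becomes [1, 1, 24, 30, 19, 23, 4]. The pivot is placed at index 1. All elements to the left of the pivot are <= 1, and all elements to the right are > 1.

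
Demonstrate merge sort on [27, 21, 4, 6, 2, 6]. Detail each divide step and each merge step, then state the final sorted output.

Merge sort trace:

Split: [27, 21, 4, 6, 2, 6] -> [27, 21, 4] and [6, 2, 6]
  Split: [27, 21, 4] -> [27] and [21, 4]
    Split: [21, 4] -> [21] and [4]
    Merge: [21] + [4] -> [4, 21]
  Merge: [27] + [4, 21] -> [4, 21, 27]
  Split: [6, 2, 6] -> [6] and [2, 6]
    Split: [2, 6] -> [2] and [6]
    Merge: [2] + [6] -> [2, 6]
  Merge: [6] + [2, 6] -> [2, 6, 6]
Merge: [4, 21, 27] + [2, 6, 6] -> [2, 4, 6, 6, 21, 27]

Final sorted array: [2, 4, 6, 6, 21, 27]

The merge sort proceeds by recursively splitting the array and merging sorted halves.
After all merges, the sorted array is [2, 4, 6, 6, 21, 27].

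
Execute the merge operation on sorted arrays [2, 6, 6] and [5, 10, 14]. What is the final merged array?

Merging process:

Compare 2 vs 5: take 2 from left. Merged: [2]
Compare 6 vs 5: take 5 from right. Merged: [2, 5]
Compare 6 vs 10: take 6 from left. Merged: [2, 5, 6]
Compare 6 vs 10: take 6 from left. Merged: [2, 5, 6, 6]
Append remaining from right: [10, 14]. Merged: [2, 5, 6, 6, 10, 14]

Final merged array: [2, 5, 6, 6, 10, 14]
Total comparisons: 4

The merged array is [2, 5, 6, 6, 10, 14], requiring 4 comparisons. The merge step runs in O(n) time where n is the total number of elements.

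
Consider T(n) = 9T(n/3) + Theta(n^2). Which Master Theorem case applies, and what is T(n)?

Master Theorem for T(n) = 9T(n/3) + O(n^2):

a = 9, b = 3, c = 2
log_b(a) = log_3(9) = 2.0000

Case 2: c = 2 = log_3(9) = 2.0000
T(n) = O(n^2 log n) = O(n^2 log n)

For T(n) = 9T(n/3) + O(n^2): log_3(9) = 2.0000. This is Case 2 of the Master Theorem (c = log_b(a), equal work at all levels), giving O(n^2 log n).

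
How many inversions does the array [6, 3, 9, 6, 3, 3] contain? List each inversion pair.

Finding inversions in [6, 3, 9, 6, 3, 3]:

(0, 1): arr[0]=6 > arr[1]=3
(0, 4): arr[0]=6 > arr[4]=3
(0, 5): arr[0]=6 > arr[5]=3
(2, 3): arr[2]=9 > arr[3]=6
(2, 4): arr[2]=9 > arr[4]=3
(2, 5): arr[2]=9 > arr[5]=3
(3, 4): arr[3]=6 > arr[4]=3
(3, 5): arr[3]=6 > arr[5]=3

Total inversions: 8

The array has 8 inversion(s): (0,1), (0,4), (0,5), (2,3), (2,4), (2,5), (3,4), (3,5). Each pair (i,j) satisfies i < j and arr[i] > arr[j].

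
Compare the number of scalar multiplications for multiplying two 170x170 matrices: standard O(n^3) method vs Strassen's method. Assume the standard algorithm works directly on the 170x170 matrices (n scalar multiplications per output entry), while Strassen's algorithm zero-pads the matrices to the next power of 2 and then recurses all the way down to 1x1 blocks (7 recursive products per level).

Matrix multiplication for 170x170 matrices:

Strassen's algorithm requires power-of-2 dimensions. Pad 170x170 to 256x256 (next power of 2).

Standard algorithm: 170^3 = 4913000 multiplications
Strassen's algorithm: 7^(log2(256)) = 7^8 = 5764801 multiplications
Difference: 4913000 - 5764801 = -851801 (Strassen uses MORE here due to padding overhead — for small or just-over-power-of-2 n, padding can outweigh the per-level savings)

Standard: 4913000 multiplications (170^3). Strassen: 5764801 multiplications (7^8, after padding to 256x256). Strassen reduces 8 recursive multiplications to 7 at each level.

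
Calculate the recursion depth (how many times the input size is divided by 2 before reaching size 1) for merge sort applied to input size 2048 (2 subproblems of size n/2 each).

For divide and conquer with division factor 2:

Problem sizes at each level:
Level 0: 2048
Level 1: 1024
Level 2: 512
Level 3: 256
Level 4: 128
Level 5: 64
Level 6: 32
Level 7: 16
Level 8: 8
Level 9: 4
Level 10: 2
Level 11: 1

The root is level 0 and the size-1 base case is level 11 (the tree spans levels 0 through 11, i.e. 12 levels counting the root), so the depth is the number of divisions: log_2(2048) = 11

The recursion tree depth is log_2(2048) = 11. At each level, the problem size is divided by 2, so it takes 11 divisions to reduce to a base case of size 1. The algorithm makes 2 recursive calls at each level.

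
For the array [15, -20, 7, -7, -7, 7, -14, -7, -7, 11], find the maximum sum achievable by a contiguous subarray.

Using Kadane's algorithm on [15, -20, 7, -7, -7, 7, -14, -7, -7, 11]:

Scanning through the array:
Position 1 (value -20): max_ending_here = -5, max_so_far = 15
Position 2 (value 7): max_ending_here = 7, max_so_far = 15
Position 3 (value -7): max_ending_here = 0, max_so_far = 15
Position 4 (value -7): max_ending_here = -7, max_so_far = 15
Position 5 (value 7): max_ending_here = 7, max_so_far = 15
Position 6 (value -14): max_ending_here = -7, max_so_far = 15
Position 7 (value -7): max_ending_here = -7, max_so_far = 15
Position 8 (value -7): max_ending_here = -7, max_so_far = 15
Position 9 (value 11): max_ending_here = 11, max_so_far = 15

Maximum subarray: [15]
Maximum sum: 15

The maximum subarray is [15] with sum 15. This subarray runs from index 0 to index 0.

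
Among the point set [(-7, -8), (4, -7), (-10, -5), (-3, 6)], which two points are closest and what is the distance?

Computing all pairwise distances among 4 points:

d((-7, -8), (4, -7)) = 11.0454
d((-7, -8), (-10, -5)) = 4.2426 <-- minimum
d((-7, -8), (-3, 6)) = 14.5602
d((4, -7), (-10, -5)) = 14.1421
d((4, -7), (-3, 6)) = 14.7648
d((-10, -5), (-3, 6)) = 13.0384

Closest pair: (-7, -8) and (-10, -5) with distance 4.2426

The closest pair is (-7, -8) and (-10, -5) with Euclidean distance 4.2426. For 4 points, brute-force pairwise comparison is shown above. For large n, the divide-and-conquer algorithm (sort by x, recurse on halves, check the dividing strip) achieves O(n log n).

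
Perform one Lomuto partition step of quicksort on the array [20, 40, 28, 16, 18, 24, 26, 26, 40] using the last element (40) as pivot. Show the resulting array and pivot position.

Lomuto partition with pivot = 40:

Initial array: [20, 40, 28, 16, 18, 24, 26, 26, 40]

arr[0]=20 <= 40: swap with position 0, array becomes [20, 40, 28, 16, 18, 24, 26, 26, 40]
arr[1]=40 <= 40: swap with position 1, array becomes [20, 40, 28, 16, 18, 24, 26, 26, 40]
arr[2]=28 <= 40: swap with position 2, array becomes [20, 40, 28, 16, 18, 24, 26, 26, 40]
arr[3]=16 <= 40: swap with position 3, array becomes [20, 40, 28, 16, 18, 24, 26, 26, 40]
arr[4]=18 <= 40: swap with position 4, array becomes [20, 40, 28, 16, 18, 24, 26, 26, 40]
arr[5]=24 <= 40: swap with position 5, array becomes [20, 40, 28, 16, 18, 24, 26, 26, 40]
arr[6]=26 <= 40: swap with position 6, array becomes [20, 40, 28, 16, 18, 24, 26, 26, 40]
arr[7]=26 <= 40: swap with position 7, array becomes [20, 40, 28, 16, 18, 24, 26, 26, 40]

Place pivot at position 8: [20, 40, 28, 16, 18, 24, 26, 26, 40]
Pivot position: 8

After partitioning with pivot 40, the array becomes [20, 40, 28, 16, 18, 24, 26, 26, 40]. The pivot is placed at index 8. All elements to the left of the pivot are <= 40, and all elements to the right are > 40.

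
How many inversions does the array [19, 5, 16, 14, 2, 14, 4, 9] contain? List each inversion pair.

Finding inversions in [19, 5, 16, 14, 2, 14, 4, 9]:

(0, 1): arr[0]=19 > arr[1]=5
(0, 2): arr[0]=19 > arr[2]=16
(0, 3): arr[0]=19 > arr[3]=14
(0, 4): arr[0]=19 > arr[4]=2
(0, 5): arr[0]=19 > arr[5]=14
(0, 6): arr[0]=19 > arr[6]=4
(0, 7): arr[0]=19 > arr[7]=9
(1, 4): arr[1]=5 > arr[4]=2
(1, 6): arr[1]=5 > arr[6]=4
(2, 3): arr[2]=16 > arr[3]=14
(2, 4): arr[2]=16 > arr[4]=2
(2, 5): arr[2]=16 > arr[5]=14
(2, 6): arr[2]=16 > arr[6]=4
(2, 7): arr[2]=16 > arr[7]=9
(3, 4): arr[3]=14 > arr[4]=2
(3, 6): arr[3]=14 > arr[6]=4
(3, 7): arr[3]=14 > arr[7]=9
(5, 6): arr[5]=14 > arr[6]=4
(5, 7): arr[5]=14 > arr[7]=9

Total inversions: 19

The array has 19 inversion(s): (0,1), (0,2), (0,3), (0,4), (0,5), (0,6), (0,7), (1,4), (1,6), (2,3), (2,4), (2,5), (2,6), (2,7), (3,4), (3,6), (3,7), (5,6), (5,7). Each pair (i,j) satisfies i < j and arr[i] > arr[j].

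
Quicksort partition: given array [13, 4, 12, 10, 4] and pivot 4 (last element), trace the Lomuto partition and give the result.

Lomuto partition with pivot = 4:

Initial array: [13, 4, 12, 10, 4]

arr[0]=13 > 4: no swap
arr[1]=4 <= 4: swap with position 0, array becomes [4, 13, 12, 10, 4]
arr[2]=12 > 4: no swap
arr[3]=10 > 4: no swap

Place pivot at position 1: [4, 4, 12, 10, 13]
Pivot position: 1

After partitioning with pivot 4, the array becomes [4, 4, 12, 10, 13]. The pivot is placed at index 1. All elements to the left of the pivot are <= 4, and all elements to the right are > 4.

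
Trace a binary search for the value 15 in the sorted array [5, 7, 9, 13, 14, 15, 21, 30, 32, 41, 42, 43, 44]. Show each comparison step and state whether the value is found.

Binary search for 15 in [5, 7, 9, 13, 14, 15, 21, 30, 32, 41, 42, 43, 44]:

lo=0, hi=12, mid=6, arr[mid]=21 -> 21 > 15, search left half
lo=0, hi=5, mid=2, arr[mid]=9 -> 9 < 15, search right half
lo=3, hi=5, mid=4, arr[mid]=14 -> 14 < 15, search right half
lo=5, hi=5, mid=5, arr[mid]=15 -> Found target at index 5!

Binary search finds 15 at index 5 after 4 comparisons. The search repeatedly halves the search space by comparing with the middle element.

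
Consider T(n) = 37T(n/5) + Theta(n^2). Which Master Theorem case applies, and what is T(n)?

Master Theorem for T(n) = 37T(n/5) + O(n^2):

a = 37, b = 5, c = 2
log_b(a) = log_5(37) = 2.2436

Case 1: c = 2 < log_5(37) = 2.2436
T(n) = O(n^(log_5 37))

For T(n) = 37T(n/5) + O(n^2): log_5(37) = 2.2436. This is Case 1 of the Master Theorem (c < log_b(a), work dominated by leaves), giving O(n^(log_5 37)).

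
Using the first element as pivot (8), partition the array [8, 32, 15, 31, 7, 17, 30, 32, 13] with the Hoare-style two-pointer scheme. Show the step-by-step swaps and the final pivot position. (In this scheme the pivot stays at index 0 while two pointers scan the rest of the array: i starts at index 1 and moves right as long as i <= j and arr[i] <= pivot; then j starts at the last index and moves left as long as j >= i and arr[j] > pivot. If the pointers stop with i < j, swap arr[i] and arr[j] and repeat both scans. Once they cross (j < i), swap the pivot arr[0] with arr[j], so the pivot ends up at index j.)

Hoare-style two-pointer partition with pivot = 8:

Initial array: [8, 32, 15, 31, 7, 17, 30, 32, 13]

Pointers start at i = 1, j = 8.
i stops at index 1 (arr[1]=32 > 8), j stops at index 4 (arr[4]=7 <= 8): swap arr[1] and arr[4], array becomes [8, 7, 15, 31, 32, 17, 30, 32, 13]
i ends at 2, j ends at 1: the pointers have crossed (j < i), so scanning stops.

Swap pivot arr[0] with arr[1] to place pivot at position 1: [7, 8, 15, 31, 32, 17, 30, 32, 13]
Pivot position: 1

After partitioning with pivot 8, the array becomes [7, 8, 15, 31, 32, 17, 30, 32, 13]. The pivot is placed at index 1. All elements to the left of the pivot are <= 8, and all elements to the right are > 8.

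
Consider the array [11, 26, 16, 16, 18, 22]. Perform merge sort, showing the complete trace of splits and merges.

Merge sort trace:

Split: [11, 26, 16, 16, 18, 22] -> [11, 26, 16] and [16, 18, 22]
  Split: [11, 26, 16] -> [11] and [26, 16]
    Split: [26, 16] -> [26] and [16]
    Merge: [26] + [16] -> [16, 26]
  Merge: [11] + [16, 26] -> [11, 16, 26]
  Split: [16, 18, 22] -> [16] and [18, 22]
    Split: [18, 22] -> [18] and [22]
    Merge: [18] + [22] -> [18, 22]
  Merge: [16] + [18, 22] -> [16, 18, 22]
Merge: [11, 16, 26] + [16, 18, 22] -> [11, 16, 16, 18, 22, 26]

Final sorted array: [11, 16, 16, 18, 22, 26]

The merge sort proceeds by recursively splitting the array and merging sorted halves.
After all merges, the sorted array is [11, 16, 16, 18, 22, 26].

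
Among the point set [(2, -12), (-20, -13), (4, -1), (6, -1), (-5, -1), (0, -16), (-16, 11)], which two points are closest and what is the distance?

Computing all pairwise distances among 7 points:

d((2, -12), (-20, -13)) = 22.0227
d((2, -12), (4, -1)) = 11.1803
d((2, -12), (6, -1)) = 11.7047
d((2, -12), (-5, -1)) = 13.0384
d((2, -12), (0, -16)) = 4.4721
d((2, -12), (-16, 11)) = 29.2062
d((-20, -13), (4, -1)) = 26.8328
d((-20, -13), (6, -1)) = 28.6356
d((-20, -13), (-5, -1)) = 19.2094
d((-20, -13), (0, -16)) = 20.2237
d((-20, -13), (-16, 11)) = 24.3311
d((4, -1), (6, -1)) = 2.0 <-- minimum
d((4, -1), (-5, -1)) = 9.0
d((4, -1), (0, -16)) = 15.5242
d((4, -1), (-16, 11)) = 23.3238
d((6, -1), (-5, -1)) = 11.0
d((6, -1), (0, -16)) = 16.1555
d((6, -1), (-16, 11)) = 25.0599
d((-5, -1), (0, -16)) = 15.8114
d((-5, -1), (-16, 11)) = 16.2788
d((0, -16), (-16, 11)) = 31.3847

Closest pair: (4, -1) and (6, -1) with distance 2.0

The closest pair is (4, -1) and (6, -1) with Euclidean distance 2.0. For 7 points, brute-force pairwise comparison is shown above. For large n, the divide-and-conquer algorithm (sort by x, recurse on halves, check the dividing strip) achieves O(n log n).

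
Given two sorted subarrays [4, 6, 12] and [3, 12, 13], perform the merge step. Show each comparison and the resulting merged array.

Merging process:

Compare 4 vs 3: take 3 from right. Merged: [3]
Compare 4 vs 12: take 4 from left. Merged: [3, 4]
Compare 6 vs 12: take 6 from left. Merged: [3, 4, 6]
Compare 12 vs 12: take 12 from left. Merged: [3, 4, 6, 12]
Append remaining from right: [12, 13]. Merged: [3, 4, 6, 12, 12, 13]

Final merged array: [3, 4, 6, 12, 12, 13]
Total comparisons: 4

The merged array is [3, 4, 6, 12, 12, 13], requiring 4 comparisons. The merge step runs in O(n) time where n is the total number of elements.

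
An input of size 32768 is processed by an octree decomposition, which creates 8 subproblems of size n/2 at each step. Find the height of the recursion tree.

For divide and conquer with division factor 2:

Problem sizes at each level:
Level 0: 32768
Level 1: 16384
Level 2: 8192
Level 3: 4096
Level 4: 2048
Level 5: 1024
Level 6: 512
Level 7: 256
Level 8: 128
Level 9: 64
Level 10: 32
Level 11: 16
Level 12: 8
Level 13: 4
Level 14: 2
Level 15: 1

The root is level 0 and the size-1 base case is level 15 (the tree spans levels 0 through 15, i.e. 16 levels counting the root), so the depth is the number of divisions: log_2(32768) = 15

The recursion tree depth is log_2(32768) = 15. At each level, the problem size is divided by 2, so it takes 15 divisions to reduce to a base case of size 1. The algorithm makes 8 recursive calls at each level.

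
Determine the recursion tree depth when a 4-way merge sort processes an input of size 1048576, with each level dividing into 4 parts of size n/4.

For divide and conquer with division factor 4:

Problem sizes at each level:
Level 0: 1048576
Level 1: 262144
Level 2: 65536
Level 3: 16384
Level 4: 4096
Level 5: 1024
Level 6: 256
Level 7: 64
Level 8: 16
Level 9: 4
Level 10: 1

The root is level 0 and the size-1 base case is level 10 (the tree spans levels 0 through 10, i.e. 11 levels counting the root), so the depth is the number of divisions: log_4(1048576) = 10

The recursion tree depth is log_4(1048576) = 10. At each level, the problem size is divided by 4, so it takes 10 divisions to reduce to a base case of size 1. The algorithm makes 4 recursive calls at each level.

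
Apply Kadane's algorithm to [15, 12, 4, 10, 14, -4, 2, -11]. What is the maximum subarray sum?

Using Kadane's algorithm on [15, 12, 4, 10, 14, -4, 2, -11]:

Scanning through the array:
Position 1 (value 12): max_ending_here = 27, max_so_far = 27
Position 2 (value 4): max_ending_here = 31, max_so_far = 31
Position 3 (value 10): max_ending_here = 41, max_so_far = 41
Position 4 (value 14): max_ending_here = 55, max_so_far = 55
Position 5 (value -4): max_ending_here = 51, max_so_far = 55
Position 6 (value 2): max_ending_here = 53, max_so_far = 55
Position 7 (value -11): max_ending_here = 42, max_so_far = 55

Maximum subarray: [15, 12, 4, 10, 14]
Maximum sum: 55

The maximum subarray is [15, 12, 4, 10, 14] with sum 55. This subarray runs from index 0 to index 4.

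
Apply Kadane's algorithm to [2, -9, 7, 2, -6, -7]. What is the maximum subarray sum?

Using Kadane's algorithm on [2, -9, 7, 2, -6, -7]:

Scanning through the array:
Position 1 (value -9): max_ending_here = -7, max_so_far = 2
Position 2 (value 7): max_ending_here = 7, max_so_far = 7
Position 3 (value 2): max_ending_here = 9, max_so_far = 9
Position 4 (value -6): max_ending_here = 3, max_so_far = 9
Position 5 (value -7): max_ending_here = -4, max_so_far = 9

Maximum subarray: [7, 2]
Maximum sum: 9

The maximum subarray is [7, 2] with sum 9. This subarray runs from index 2 to index 3.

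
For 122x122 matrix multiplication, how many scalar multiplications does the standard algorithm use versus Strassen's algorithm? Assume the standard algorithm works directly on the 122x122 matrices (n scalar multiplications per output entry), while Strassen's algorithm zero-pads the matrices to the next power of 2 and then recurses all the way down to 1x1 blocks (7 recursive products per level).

Matrix multiplication for 122x122 matrices:

Strassen's algorithm requires power-of-2 dimensions. Pad 122x122 to 128x128 (next power of 2).

Standard algorithm: 122^3 = 1815848 multiplications
Strassen's algorithm: 7^(log2(128)) = 7^7 = 823543 multiplications
Savings: 1815848 - 823543 = 992305 multiplications

Standard: 1815848 multiplications (122^3). Strassen: 823543 multiplications (7^7, after padding to 128x128). Strassen reduces 8 recursive multiplications to 7 at each level.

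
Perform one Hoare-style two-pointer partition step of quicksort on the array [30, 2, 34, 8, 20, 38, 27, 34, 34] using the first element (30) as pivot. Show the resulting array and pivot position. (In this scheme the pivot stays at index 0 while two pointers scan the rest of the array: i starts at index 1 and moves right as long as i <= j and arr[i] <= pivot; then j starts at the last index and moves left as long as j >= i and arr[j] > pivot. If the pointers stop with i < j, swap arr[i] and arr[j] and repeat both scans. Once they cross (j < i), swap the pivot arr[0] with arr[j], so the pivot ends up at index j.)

Hoare-style two-pointer partition with pivot = 30:

Initial array: [30, 2, 34, 8, 20, 38, 27, 34, 34]

Pointers start at i = 1, j = 8.
i stops at index 2 (arr[2]=34 > 30), j stops at index 6 (arr[6]=27 <= 30): swap arr[2] and arr[6], array becomes [30, 2, 27, 8, 20, 38, 34, 34, 34]
i ends at 5, j ends at 4: the pointers have crossed (j < i), so scanning stops.

Swap pivot arr[0] with arr[4] to place pivot at position 4: [20, 2, 27, 8, 30, 38, 34, 34, 34]
Pivot position: 4

After partitioning with pivot 30, the array becomes [20, 2, 27, 8, 30, 38, 34, 34, 34]. The pivot is placed at index 4. All elements to the left of the pivot are <= 30, and all elements to the right are > 30.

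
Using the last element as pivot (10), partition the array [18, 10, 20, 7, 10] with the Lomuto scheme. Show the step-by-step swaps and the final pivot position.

Lomuto partition with pivot = 10:

Initial array: [18, 10, 20, 7, 10]

arr[0]=18 > 10: no swap
arr[1]=10 <= 10: swap with position 0, array becomes [10, 18, 20, 7, 10]
arr[2]=20 > 10: no swap
arr[3]=7 <= 10: swap with position 1, array becomes [10, 7, 20, 18, 10]

Place pivot at position 2: [10, 7, 10, 18, 20]
Pivot position: 2

After partitioning with pivot 10, the array becomes [10, 7, 10, 18, 20]. The pivot is placed at index 2. All elements to the left of the pivot are <= 10, and all elements to the right are > 10.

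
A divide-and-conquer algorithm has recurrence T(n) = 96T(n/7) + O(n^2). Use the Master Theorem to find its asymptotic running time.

Master Theorem for T(n) = 96T(n/7) + O(n^2):

a = 96, b = 7, c = 2
log_b(a) = log_7(96) = 2.3456

Case 1: c = 2 < log_7(96) = 2.3456
T(n) = O(n^(log_7 96))

For T(n) = 96T(n/7) + O(n^2): log_7(96) = 2.3456. This is Case 1 of the Master Theorem (c < log_b(a), work dominated by leaves), giving O(n^(log_7 96)).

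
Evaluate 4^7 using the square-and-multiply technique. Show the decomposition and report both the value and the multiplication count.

Computing 4^7 by squaring (build up from 4^1; each line after the first costs one multiplication):

4^1 = 4
4^2 = (4^1)^2 = 4^2 = 16
4^3 = 4 * 4^2 = 4 * 16 = 64
4^6 = (4^3)^2 = 64^2 = 4096
4^7 = 4 * 4^6 = 4 * 4096 = 16384

Result: 16384
Multiplications needed: 4 (4 lines after 4^1)

4^7 = 16384. Using exponentiation by squaring, this requires 4 multiplications. The key idea: if the exponent is even, square the half-power; if odd, multiply by the base once.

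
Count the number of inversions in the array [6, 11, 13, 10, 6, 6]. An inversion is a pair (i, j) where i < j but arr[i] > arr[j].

Finding inversions in [6, 11, 13, 10, 6, 6]:

(1, 3): arr[1]=11 > arr[3]=10
(1, 4): arr[1]=11 > arr[4]=6
(1, 5): arr[1]=11 > arr[5]=6
(2, 3): arr[2]=13 > arr[3]=10
(2, 4): arr[2]=13 > arr[4]=6
(2, 5): arr[2]=13 > arr[5]=6
(3, 4): arr[3]=10 > arr[4]=6
(3, 5): arr[3]=10 > arr[5]=6

Total inversions: 8

The array has 8 inversion(s): (1,3), (1,4), (1,5), (2,3), (2,4), (2,5), (3,4), (3,5). Each pair (i,j) satisfies i < j and arr[i] > arr[j].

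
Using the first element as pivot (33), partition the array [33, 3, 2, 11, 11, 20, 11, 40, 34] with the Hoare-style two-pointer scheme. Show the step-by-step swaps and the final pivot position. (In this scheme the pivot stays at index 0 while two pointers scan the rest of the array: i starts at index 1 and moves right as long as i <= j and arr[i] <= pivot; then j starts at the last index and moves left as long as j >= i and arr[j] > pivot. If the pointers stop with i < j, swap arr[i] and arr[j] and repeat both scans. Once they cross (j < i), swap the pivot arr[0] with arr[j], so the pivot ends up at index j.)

Hoare-style two-pointer partition with pivot = 33:

Initial array: [33, 3, 2, 11, 11, 20, 11, 40, 34]

Pointers start at i = 1, j = 8.
i ends at 7, j ends at 6: the pointers have crossed (j < i), so scanning stops.

Swap pivot arr[0] with arr[6] to place pivot at position 6: [11, 3, 2, 11, 11, 20, 33, 40, 34]
Pivot position: 6

After partitioning with pivot 33, the array becomes [11, 3, 2, 11, 11, 20, 33, 40, 34]. The pivot is placed at index 6. All elements to the left of the pivot are <= 33, and all elements to the right are > 33.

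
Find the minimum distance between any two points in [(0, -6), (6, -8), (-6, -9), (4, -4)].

Computing all pairwise distances among 4 points:

d((0, -6), (6, -8)) = 6.3246
d((0, -6), (-6, -9)) = 6.7082
d((0, -6), (4, -4)) = 4.4721 <-- minimum
d((6, -8), (-6, -9)) = 12.0416
d((6, -8), (4, -4)) = 4.4721 <-- minimum
d((-6, -9), (4, -4)) = 11.1803

Minimum distance: 4.4721 (tie among 2 pairs: (0, -6) and (4, -4); (6, -8) and (4, -4))

The minimum Euclidean distance is 4.4721. There is a tie: 2 pairs achieve this minimum — (0, -6) and (4, -4); (6, -8) and (4, -4). Any of these is a valid closest pair. For 4 points, brute-force pairwise comparison is shown above. For large n, the divide-and-conquer algorithm (sort by x, recurse on halves, check the dividing strip) achieves O(n log n).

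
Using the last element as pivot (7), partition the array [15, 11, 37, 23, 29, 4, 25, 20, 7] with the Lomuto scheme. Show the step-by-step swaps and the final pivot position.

Lomuto partition with pivot = 7:

Initial array: [15, 11, 37, 23, 29, 4, 25, 20, 7]

arr[0]=15 > 7: no swap
arr[1]=11 > 7: no swap
arr[2]=37 > 7: no swap
arr[3]=23 > 7: no swap
arr[4]=29 > 7: no swap
arr[5]=4 <= 7: swap with position 0, array becomes [4, 11, 37, 23, 29, 15, 25, 20, 7]
arr[6]=25 > 7: no swap
arr[7]=20 > 7: no swap

Place pivot at position 1: [4, 7, 37, 23, 29, 15, 25, 20, 11]
Pivot position: 1

After partitioning with pivot 7, the array becomes [4, 7, 37, 23, 29, 15, 25, 20, 11]. The pivot is placed at index 1. All elements to the left of the pivot are <= 7, and all elements to the right are > 7.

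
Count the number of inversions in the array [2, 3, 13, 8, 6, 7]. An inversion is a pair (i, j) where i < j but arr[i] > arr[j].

Finding inversions in [2, 3, 13, 8, 6, 7]:

(2, 3): arr[2]=13 > arr[3]=8
(2, 4): arr[2]=13 > arr[4]=6
(2, 5): arr[2]=13 > arr[5]=7
(3, 4): arr[3]=8 > arr[4]=6
(3, 5): arr[3]=8 > arr[5]=7

Total inversions: 5

The array has 5 inversion(s): (2,3), (2,4), (2,5), (3,4), (3,5). Each pair (i,j) satisfies i < j and arr[i] > arr[j].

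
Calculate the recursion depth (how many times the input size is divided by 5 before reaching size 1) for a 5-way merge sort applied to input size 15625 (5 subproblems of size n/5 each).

For divide and conquer with division factor 5:

Problem sizes at each level:
Level 0: 15625
Level 1: 3125
Level 2: 625
Level 3: 125
Level 4: 25
Level 5: 5
Level 6: 1

The root is level 0 and the size-1 base case is level 6 (the tree spans levels 0 through 6, i.e. 7 levels counting the root), so the depth is the number of divisions: log_5(15625) = 6

The recursion tree depth is log_5(15625) = 6. At each level, the problem size is divided by 5, so it takes 6 divisions to reduce to a base case of size 1. The algorithm makes 5 recursive calls at each level.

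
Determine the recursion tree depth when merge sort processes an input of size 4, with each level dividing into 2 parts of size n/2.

For divide and conquer with division factor 2:

Problem sizes at each level:
Level 0: 4
Level 1: 2
Level 2: 1

The root is level 0 and the size-1 base case is level 2 (the tree spans levels 0 through 2, i.e. 3 levels counting the root), so the depth is the number of divisions: log_2(4) = 2

The recursion tree depth is log_2(4) = 2. At each level, the problem size is divided by 2, so it takes 2 divisions to reduce to a base case of size 1. The algorithm makes 2 recursive calls at each level.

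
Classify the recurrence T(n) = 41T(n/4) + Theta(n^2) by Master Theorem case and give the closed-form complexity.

Master Theorem for T(n) = 41T(n/4) + O(n^2):

a = 41, b = 4, c = 2
log_b(a) = log_4(41) = 2.6788

Case 1: c = 2 < log_4(41) = 2.6788
T(n) = O(n^(log_4 41))

For T(n) = 41T(n/4) + O(n^2): log_4(41) = 2.6788. This is Case 1 of the Master Theorem (c < log_b(a), work dominated by leaves), giving O(n^(log_4 41)).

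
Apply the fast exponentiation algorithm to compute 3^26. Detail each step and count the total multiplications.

Computing 3^26 by squaring (build up from 3^1; each line after the first costs one multiplication):

3^1 = 3
3^2 = (3^1)^2 = 3^2 = 9
3^3 = 3 * 3^2 = 3 * 9 = 27
3^6 = (3^3)^2 = 27^2 = 729
3^12 = (3^6)^2 = 729^2 = 531441
3^13 = 3 * 3^12 = 3 * 531441 = 1594323
3^26 = (3^13)^2 = 1594323^2 = 2541865828329

Result: 2541865828329
Multiplications needed: 6 (6 lines after 3^1)

3^26 = 2541865828329. Using exponentiation by squaring, this requires 6 multiplications. The key idea: if the exponent is even, square the half-power; if odd, multiply by the base once.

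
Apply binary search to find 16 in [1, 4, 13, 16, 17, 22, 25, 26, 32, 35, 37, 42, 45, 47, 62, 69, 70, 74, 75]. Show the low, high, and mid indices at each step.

Binary search for 16 in [1, 4, 13, 16, 17, 22, 25, 26, 32, 35, 37, 42, 45, 47, 62, 69, 70, 74, 75]:

lo=0, hi=18, mid=9, arr[mid]=35 -> 35 > 16, search left half
lo=0, hi=8, mid=4, arr[mid]=17 -> 17 > 16, search left half
lo=0, hi=3, mid=1, arr[mid]=4 -> 4 < 16, search right half
lo=2, hi=3, mid=2, arr[mid]=13 -> 13 < 16, search right half
lo=3, hi=3, mid=3, arr[mid]=16 -> Found target at index 3!

Binary search finds 16 at index 3 after 5 comparisons. The search repeatedly halves the search space by comparing with the middle element.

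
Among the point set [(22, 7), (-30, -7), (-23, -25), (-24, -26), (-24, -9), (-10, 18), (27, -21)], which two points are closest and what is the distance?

Computing all pairwise distances among 7 points:

d((22, 7), (-30, -7)) = 53.8516
d((22, 7), (-23, -25)) = 55.2178
d((22, 7), (-24, -26)) = 56.6127
d((22, 7), (-24, -9)) = 48.7032
d((22, 7), (-10, 18)) = 33.8378
d((22, 7), (27, -21)) = 28.4429
d((-30, -7), (-23, -25)) = 19.3132
d((-30, -7), (-24, -26)) = 19.9249
d((-30, -7), (-24, -9)) = 6.3246
d((-30, -7), (-10, 18)) = 32.0156
d((-30, -7), (27, -21)) = 58.6941
d((-23, -25), (-24, -26)) = 1.4142 <-- minimum
d((-23, -25), (-24, -9)) = 16.0312
d((-23, -25), (-10, 18)) = 44.9222
d((-23, -25), (27, -21)) = 50.1597
d((-24, -26), (-24, -9)) = 17.0
d((-24, -26), (-10, 18)) = 46.1736
d((-24, -26), (27, -21)) = 51.2445
d((-24, -9), (-10, 18)) = 30.4138
d((-24, -9), (27, -21)) = 52.3927
d((-10, 18), (27, -21)) = 53.7587

Closest pair: (-23, -25) and (-24, -26) with distance 1.4142

The closest pair is (-23, -25) and (-24, -26) with Euclidean distance 1.4142. For 7 points, brute-force pairwise comparison is shown above. For large n, the divide-and-conquer algorithm (sort by x, recurse on halves, check the dividing strip) achieves O(n log n).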